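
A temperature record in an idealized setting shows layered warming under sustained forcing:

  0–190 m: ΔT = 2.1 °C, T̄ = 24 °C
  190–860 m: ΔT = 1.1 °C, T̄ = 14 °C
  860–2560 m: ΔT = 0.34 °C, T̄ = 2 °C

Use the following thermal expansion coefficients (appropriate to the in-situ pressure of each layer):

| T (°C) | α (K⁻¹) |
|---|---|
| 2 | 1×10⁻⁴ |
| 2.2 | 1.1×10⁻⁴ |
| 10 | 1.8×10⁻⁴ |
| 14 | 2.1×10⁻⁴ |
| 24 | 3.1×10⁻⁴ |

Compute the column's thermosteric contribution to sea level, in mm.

Layer 1 at 24 °C → α = 3.1×10⁻⁴ K⁻¹
Layer 2 at 14 °C → α = 2.1×10⁻⁴ K⁻¹
Layer 3 at 2 °C → α = 1×10⁻⁴ K⁻¹
Layer 1: 3.1×10⁻⁴ × 190 × 2.1 = 0.12369 m
670 × 1.1 × 2.1×10⁻⁴ = 0.15477 m
1700 × 1×10⁻⁴ × 0.34 = 0.05780 m
Δh = 0.12369 + 0.15477 + 0.05780 = 0.33626 m ≈ 336 mm

Δh = 336 mm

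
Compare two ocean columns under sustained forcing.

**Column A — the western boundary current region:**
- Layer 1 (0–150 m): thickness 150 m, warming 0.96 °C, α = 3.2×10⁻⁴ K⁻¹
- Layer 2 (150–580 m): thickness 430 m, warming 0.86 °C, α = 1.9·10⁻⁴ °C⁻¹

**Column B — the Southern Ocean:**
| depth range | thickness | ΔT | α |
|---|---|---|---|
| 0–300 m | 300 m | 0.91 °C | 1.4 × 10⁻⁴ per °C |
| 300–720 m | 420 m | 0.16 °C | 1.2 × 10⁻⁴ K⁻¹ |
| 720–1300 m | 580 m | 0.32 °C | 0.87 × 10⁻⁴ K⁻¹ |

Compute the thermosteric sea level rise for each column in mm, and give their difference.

A: 116 mm; B: 62.4 mm; difference 53.9 mm

A 0–150 m: 150 × 3.2×10⁻⁴ × 0.96 = 0.04608 m
A Layer 2: 0.86 × 1.9×10⁻⁴ × 430 = 0.070262 m
A total: 0.116342 m
B 0–300 m: 1.4×10⁻⁴ × 0.91 × 300 = 0.03822 m
B 300–720 m: 0.16 × 420 × 1.2×10⁻⁴ = 0.008064 m
B 720–1300 m: 0.32 × 580 × 0.87×10⁻⁴ = 0.0161472 m
B total: 0.0624312 m
Difference: 0.116342 − 0.0624312 = 0.0539108 m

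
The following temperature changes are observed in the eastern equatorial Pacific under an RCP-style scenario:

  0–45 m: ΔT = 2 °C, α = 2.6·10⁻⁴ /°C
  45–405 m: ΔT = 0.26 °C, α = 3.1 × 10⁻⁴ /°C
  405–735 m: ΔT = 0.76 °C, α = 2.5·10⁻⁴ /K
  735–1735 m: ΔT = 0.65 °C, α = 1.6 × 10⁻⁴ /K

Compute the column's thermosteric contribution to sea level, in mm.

Layer 1: 2.6×10⁻⁴ × 2 × 45 = 0.02340 m
0.26 × 360 × 3.1×10⁻⁴ = 0.029016 m
405–735 m: 0.76 × 330 × 2.5×10⁻⁴ = 0.06270 m
1000 × 1.6×10⁻⁴ × 0.65 = 0.10400 m
Δh = 0.02340 + 0.029016 + 0.06270 + 0.10400 = 0.219116 m ≈ 220 mm

220 mm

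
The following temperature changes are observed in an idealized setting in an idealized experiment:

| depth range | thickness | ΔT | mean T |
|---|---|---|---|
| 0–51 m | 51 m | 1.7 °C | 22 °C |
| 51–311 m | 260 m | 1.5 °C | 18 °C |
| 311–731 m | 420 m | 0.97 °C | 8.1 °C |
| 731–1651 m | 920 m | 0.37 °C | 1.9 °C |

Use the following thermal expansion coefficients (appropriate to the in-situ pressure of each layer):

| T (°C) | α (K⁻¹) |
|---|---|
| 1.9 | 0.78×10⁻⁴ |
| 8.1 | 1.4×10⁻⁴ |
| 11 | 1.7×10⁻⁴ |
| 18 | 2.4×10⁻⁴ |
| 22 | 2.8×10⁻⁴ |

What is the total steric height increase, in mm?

201 mm

Layer 1 at 22 °C → α = 2.8×10⁻⁴ K⁻¹
Layer 2 at 18 °C → α = 2.4×10⁻⁴ K⁻¹
Layer 3 at 8.1 °C → α = 1.4×10⁻⁴ K⁻¹
Layer 4 at 1.9 °C → α = 0.78×10⁻⁴ K⁻¹
2.8×10⁻⁴ × 51 × 1.7 = 0.024276 m
51–311 m: 1.5 × 2.4×10⁻⁴ × 260 = 0.09360 m
311–731 m: 1.4×10⁻⁴ × 420 × 0.97 = 0.057036 m
731–1651 m: 920 × 0.78×10⁻⁴ × 0.37 = 0.0265512 m
Δh = 0.024276 + 0.09360 + 0.057036 + 0.0265512 = 0.2014632 m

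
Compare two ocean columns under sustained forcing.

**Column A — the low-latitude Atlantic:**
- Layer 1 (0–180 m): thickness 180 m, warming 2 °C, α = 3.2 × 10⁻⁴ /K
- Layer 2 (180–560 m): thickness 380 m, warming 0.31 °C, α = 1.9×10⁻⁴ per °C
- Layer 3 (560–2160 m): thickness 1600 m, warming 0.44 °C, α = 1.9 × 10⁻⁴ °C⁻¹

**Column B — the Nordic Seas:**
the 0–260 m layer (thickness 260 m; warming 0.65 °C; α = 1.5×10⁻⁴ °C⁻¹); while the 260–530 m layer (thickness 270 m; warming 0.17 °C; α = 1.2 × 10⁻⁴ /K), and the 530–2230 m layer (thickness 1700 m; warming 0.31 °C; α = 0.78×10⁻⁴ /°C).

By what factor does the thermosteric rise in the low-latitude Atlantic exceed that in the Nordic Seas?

A 0–180 m: 2 × 3.2×10⁻⁴ × 180 = 0.11520 m
A 180–560 m: 380 × 0.31 × 1.9×10⁻⁴ = 0.022382 m
A 0.44 × 1600 × 1.9×10⁻⁴ = 0.13376 m
A total: 0.271342 m
B Layer 1: 260 × 0.65 × 1.5×10⁻⁴ = 0.02535 m
B 260–530 m: 0.17 × 270 × 1.2×10⁻⁴ = 0.005508 m
B Layer 3: 1700 × 0.31 × 0.78×10⁻⁴ = 0.041106 m
B total: 0.071964 m
Ratio: 0.271342 / 0.071964 ≈ 3.771

≈ 3.8×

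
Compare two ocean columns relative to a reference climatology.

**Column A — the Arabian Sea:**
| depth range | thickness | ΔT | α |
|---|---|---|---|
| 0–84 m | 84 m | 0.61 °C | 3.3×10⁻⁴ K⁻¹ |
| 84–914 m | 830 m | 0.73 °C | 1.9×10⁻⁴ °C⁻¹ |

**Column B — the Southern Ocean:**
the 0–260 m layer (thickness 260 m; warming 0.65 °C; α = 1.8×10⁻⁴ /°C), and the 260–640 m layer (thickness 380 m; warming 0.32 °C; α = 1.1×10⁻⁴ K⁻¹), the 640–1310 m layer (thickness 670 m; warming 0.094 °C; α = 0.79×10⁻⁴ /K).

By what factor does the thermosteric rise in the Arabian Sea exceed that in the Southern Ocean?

A 0–84 m: 3.3×10⁻⁴ × 0.61 × 84 = 0.0169092 m
A Layer 2: 830 × 1.9×10⁻⁴ × 0.73 = 0.115121 m
A total: 0.1320302 m
B 0–260 m: 1.8×10⁻⁴ × 0.65 × 260 = 0.03042 m
B 0.32 × 380 × 1.1×10⁻⁴ = 0.013376 m
B 0.094 × 0.79×10⁻⁴ × 670 = 0.00497542 m
B total: 0.04877142 m
Ratio: 0.1320302 / 0.04877142 ≈ 2.707

2.71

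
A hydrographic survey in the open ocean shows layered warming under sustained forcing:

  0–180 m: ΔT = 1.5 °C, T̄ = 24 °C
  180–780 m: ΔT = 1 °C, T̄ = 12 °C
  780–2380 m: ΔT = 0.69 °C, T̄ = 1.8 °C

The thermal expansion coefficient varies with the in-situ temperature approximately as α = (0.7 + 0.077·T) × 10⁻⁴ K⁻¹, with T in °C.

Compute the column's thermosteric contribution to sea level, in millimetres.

about 259 mm

Layer 1: α = (0.7 + 0.077×24)×10⁻⁴ = 2.548×10⁻⁴ K⁻¹
Layer 2: α = (0.7 + 0.077×12)×10⁻⁴ = 1.624×10⁻⁴ K⁻¹
Layer 3: α = (0.7 + 0.077×1.8)×10⁻⁴ = 0.8386×10⁻⁴ K⁻¹
2.548×10⁻⁴ × 1.5 × 180 = 0.068796 m
Layer 2: 600 × 1.624×10⁻⁴ × 1 = 0.09744 m
780–2380 m: 0.8386×10⁻⁴ × 1600 × 0.69 = 0.09258144 m
Δh = 0.068796 + 0.09744 + 0.09258144 = 0.25881744 m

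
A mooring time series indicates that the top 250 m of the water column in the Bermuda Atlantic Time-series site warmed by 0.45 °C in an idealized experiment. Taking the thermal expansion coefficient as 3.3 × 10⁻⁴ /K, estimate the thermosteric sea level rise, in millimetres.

Δh ≈ 37 mm

Δh = αΔT·H = 3.3×10⁻⁴ × 0.45 × 250 = 0.037125 m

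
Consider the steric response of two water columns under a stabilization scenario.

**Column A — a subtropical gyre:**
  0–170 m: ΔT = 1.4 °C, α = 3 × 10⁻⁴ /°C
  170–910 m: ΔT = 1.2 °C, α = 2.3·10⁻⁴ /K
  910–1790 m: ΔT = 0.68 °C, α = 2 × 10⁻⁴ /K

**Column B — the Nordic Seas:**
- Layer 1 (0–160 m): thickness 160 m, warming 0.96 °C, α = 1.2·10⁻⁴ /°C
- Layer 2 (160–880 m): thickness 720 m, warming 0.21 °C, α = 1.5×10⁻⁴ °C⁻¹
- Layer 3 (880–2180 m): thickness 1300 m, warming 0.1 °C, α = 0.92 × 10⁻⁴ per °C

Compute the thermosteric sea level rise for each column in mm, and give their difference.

A 0–170 m: 170 × 3×10⁻⁴ × 1.4 = 0.07140 m
A Layer 2: 1.2 × 2.3×10⁻⁴ × 740 = 0.20424 m
A 910–1790 m: 2×10⁻⁴ × 0.68 × 880 = 0.11968 m
A total: 0.39532 m
B 0–160 m: 160 × 1.2×10⁻⁴ × 0.96 = 0.018432 m
B 720 × 0.21 × 1.5×10⁻⁴ = 0.02268 m
B Layer 3: 0.92×10⁻⁴ × 1300 × 0.1 = 0.01196 m
B total: 0.053072 m
Difference: 0.39532 − 0.053072 = 0.342248 m

A: 400 mm; B: 53 mm; difference 340 mm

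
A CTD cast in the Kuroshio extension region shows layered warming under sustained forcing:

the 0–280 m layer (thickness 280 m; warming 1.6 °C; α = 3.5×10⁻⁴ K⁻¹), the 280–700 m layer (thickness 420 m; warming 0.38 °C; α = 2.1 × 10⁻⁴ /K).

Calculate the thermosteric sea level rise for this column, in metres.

280 × 1.6 × 3.5×10⁻⁴ = 0.15680 m
280–700 m: 0.38 × 2.1×10⁻⁴ × 420 = 0.033516 m
Δh = 0.15680 + 0.033516 = 0.190316 m ≈ 0.19 m

about 0.19 m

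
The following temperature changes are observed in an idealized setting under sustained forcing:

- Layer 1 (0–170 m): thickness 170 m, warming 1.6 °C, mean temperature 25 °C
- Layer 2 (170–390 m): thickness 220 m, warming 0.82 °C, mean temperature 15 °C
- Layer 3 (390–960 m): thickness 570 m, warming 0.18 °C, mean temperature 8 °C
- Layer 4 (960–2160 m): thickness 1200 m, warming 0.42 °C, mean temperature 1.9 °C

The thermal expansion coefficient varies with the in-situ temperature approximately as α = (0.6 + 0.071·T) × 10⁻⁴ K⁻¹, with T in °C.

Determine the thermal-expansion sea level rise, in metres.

Δh ≈ 0.144 m

Layer 1: α = (0.6 + 0.071×25)×10⁻⁴ = 2.375×10⁻⁴ K⁻¹
Layer 2: α = (0.6 + 0.071×15)×10⁻⁴ = 1.665×10⁻⁴ K⁻¹
Layer 3: α = (0.6 + 0.071×8)×10⁻⁴ = 1.168×10⁻⁴ K⁻¹
Layer 4: α = (0.6 + 0.071×1.9)×10⁻⁴ = 0.7349×10⁻⁴ K⁻¹
0–170 m: 1.6 × 170 × 2.375×10⁻⁴ = 0.06460 m
170–390 m: 220 × 0.82 × 1.665×10⁻⁴ = 0.0300366 m
570 × 0.18 × 1.168×10⁻⁴ = 0.01198368 m
Layer 4: 0.7349×10⁻⁴ × 1200 × 0.42 = 0.03703896 m
Δh = 0.06460 + 0.0300366 + 0.01198368 + 0.03703896 = 0.14365924 m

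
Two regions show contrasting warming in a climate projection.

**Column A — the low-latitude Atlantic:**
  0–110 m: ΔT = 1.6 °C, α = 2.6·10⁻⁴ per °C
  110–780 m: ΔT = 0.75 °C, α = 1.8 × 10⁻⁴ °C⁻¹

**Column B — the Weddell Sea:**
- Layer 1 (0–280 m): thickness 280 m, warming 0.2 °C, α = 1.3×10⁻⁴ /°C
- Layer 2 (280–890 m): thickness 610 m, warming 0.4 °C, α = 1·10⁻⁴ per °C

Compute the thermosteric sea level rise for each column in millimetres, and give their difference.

A 0–110 m: 110 × 1.6 × 2.6×10⁻⁴ = 0.04576 m
A Layer 2: 1.8×10⁻⁴ × 0.75 × 670 = 0.09045 m
A total: 0.13621 m
B 0.2 × 1.3×10⁻⁴ × 280 = 0.00728 m
B Layer 2: 1×10⁻⁴ × 610 × 0.4 = 0.02440 m
B total: 0.03168 m
Difference: 0.13621 − 0.03168 = 0.10453 m

A: 140 mm; B: 32 mm; difference 100 mm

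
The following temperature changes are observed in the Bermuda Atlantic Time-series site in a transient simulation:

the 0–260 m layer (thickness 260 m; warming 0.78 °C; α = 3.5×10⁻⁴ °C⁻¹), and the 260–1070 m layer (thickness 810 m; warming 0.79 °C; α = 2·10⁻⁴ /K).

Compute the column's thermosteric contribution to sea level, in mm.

Layer 1: 260 × 3.5×10⁻⁴ × 0.78 = 0.07098 m
Layer 2: 2×10⁻⁴ × 810 × 0.79 = 0.12798 m
Δh = 0.07098 + 0.12798 = 0.19896 m

199 mm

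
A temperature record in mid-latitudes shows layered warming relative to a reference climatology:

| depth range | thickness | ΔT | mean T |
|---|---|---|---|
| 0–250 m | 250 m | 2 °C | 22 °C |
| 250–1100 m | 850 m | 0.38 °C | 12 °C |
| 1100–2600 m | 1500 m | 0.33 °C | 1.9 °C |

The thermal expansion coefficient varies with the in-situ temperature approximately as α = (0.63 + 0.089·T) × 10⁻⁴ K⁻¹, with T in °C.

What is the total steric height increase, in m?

Layer 1: α = (0.63 + 0.089×22)×10⁻⁴ = 2.588×10⁻⁴ K⁻¹
Layer 2: α = (0.63 + 0.089×12)×10⁻⁴ = 1.698×10⁻⁴ K⁻¹
Layer 3: α = (0.63 + 0.089×1.9)×10⁻⁴ = 0.7991×10⁻⁴ K⁻¹
0–250 m: 250 × 2 × 2.588×10⁻⁴ = 0.12940 m
250–1100 m: 0.38 × 1.698×10⁻⁴ × 850 = 0.0548454 m
1100–2600 m: 0.33 × 0.7991×10⁻⁴ × 1500 = 0.03955545 m
Δh = 0.12940 + 0.0548454 + 0.03955545 = 0.22380085 m

0.224 m of thermosteric rise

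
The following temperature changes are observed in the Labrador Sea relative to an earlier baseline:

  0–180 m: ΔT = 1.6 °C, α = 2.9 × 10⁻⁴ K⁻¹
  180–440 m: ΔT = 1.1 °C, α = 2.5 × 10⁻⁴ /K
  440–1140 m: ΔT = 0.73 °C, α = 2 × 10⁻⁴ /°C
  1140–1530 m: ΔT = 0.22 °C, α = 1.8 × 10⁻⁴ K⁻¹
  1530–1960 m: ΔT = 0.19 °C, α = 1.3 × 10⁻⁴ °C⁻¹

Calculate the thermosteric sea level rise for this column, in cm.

28 cm

1.6 × 180 × 2.9×10⁻⁴ = 0.08352 m
Layer 2: 260 × 1.1 × 2.5×10⁻⁴ = 0.07150 m
Layer 3: 700 × 0.73 × 2×10⁻⁴ = 0.10220 m
390 × 1.8×10⁻⁴ × 0.22 = 0.015444 m
Layer 5: 1.3×10⁻⁴ × 0.19 × 430 = 0.010621 m
Δh = 0.08352 + 0.07150 + 0.10220 + 0.015444 + 0.010621 = 0.283285 m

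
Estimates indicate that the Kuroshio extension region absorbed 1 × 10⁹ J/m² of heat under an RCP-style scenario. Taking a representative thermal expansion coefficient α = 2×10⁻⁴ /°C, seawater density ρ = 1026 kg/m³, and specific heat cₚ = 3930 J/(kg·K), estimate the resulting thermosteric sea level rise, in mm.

Δh = αQ/(ρcₚ) = 2×10⁻⁴ × 1×10⁹ / (1026 × 3930) ≈ 0.049601 m

about 49.6 mm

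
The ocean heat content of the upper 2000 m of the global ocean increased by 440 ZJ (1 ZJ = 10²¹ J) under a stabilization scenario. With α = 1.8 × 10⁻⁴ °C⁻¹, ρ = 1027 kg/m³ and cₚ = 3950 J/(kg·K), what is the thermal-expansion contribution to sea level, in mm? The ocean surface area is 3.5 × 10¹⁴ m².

Per unit area: Q = 440×10²¹ / (3.5×10¹⁴) ≈ 1.257×10⁹ J/m²
Δh = αQ/(ρcₚ) = 1.8×10⁻⁴ × 1.257×10⁹ / (1027 × 3950) ≈ 0.055775 m

56 mm of thermosteric rise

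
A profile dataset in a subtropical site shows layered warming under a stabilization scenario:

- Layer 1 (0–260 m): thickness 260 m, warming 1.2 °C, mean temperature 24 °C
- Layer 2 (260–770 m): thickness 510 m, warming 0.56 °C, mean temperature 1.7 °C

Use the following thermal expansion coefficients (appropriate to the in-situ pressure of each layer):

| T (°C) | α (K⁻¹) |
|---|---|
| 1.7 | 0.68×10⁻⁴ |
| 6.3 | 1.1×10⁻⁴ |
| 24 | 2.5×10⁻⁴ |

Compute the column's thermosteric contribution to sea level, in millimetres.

about 97.4 mm

Layer 1 at 24 °C → α = 2.5×10⁻⁴ K⁻¹
Layer 2 at 1.7 °C → α = 0.68×10⁻⁴ K⁻¹
0–260 m: 260 × 2.5×10⁻⁴ × 1.2 = 0.07800 m
260–770 m: 0.56 × 0.68×10⁻⁴ × 510 = 0.0194208 m
Δh = 0.07800 + 0.0194208 = 0.0974208 m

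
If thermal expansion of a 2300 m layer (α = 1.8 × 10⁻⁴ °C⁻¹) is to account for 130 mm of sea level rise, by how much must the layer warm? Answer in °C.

0.314 °C

ΔT = Δh/(αH) = 0.13 / (1.8×10⁻⁴ × 2300) ≈ 0.3140 °C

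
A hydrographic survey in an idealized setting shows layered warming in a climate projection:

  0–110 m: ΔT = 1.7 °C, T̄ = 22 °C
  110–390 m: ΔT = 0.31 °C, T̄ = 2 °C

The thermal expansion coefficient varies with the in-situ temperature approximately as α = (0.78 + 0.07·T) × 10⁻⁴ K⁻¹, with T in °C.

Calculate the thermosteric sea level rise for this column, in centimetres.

Δh ≈ 5.14 cm

Layer 1: α = (0.78 + 0.07×22)×10⁻⁴ = 2.32×10⁻⁴ K⁻¹
Layer 2: α = (0.78 + 0.07×2)×10⁻⁴ = 0.92×10⁻⁴ K⁻¹
0–110 m: 1.7 × 110 × 2.32×10⁻⁴ = 0.043384 m
0.92×10⁻⁴ × 280 × 0.31 = 0.0079856 m
Δh = 0.043384 + 0.0079856 = 0.0513696 m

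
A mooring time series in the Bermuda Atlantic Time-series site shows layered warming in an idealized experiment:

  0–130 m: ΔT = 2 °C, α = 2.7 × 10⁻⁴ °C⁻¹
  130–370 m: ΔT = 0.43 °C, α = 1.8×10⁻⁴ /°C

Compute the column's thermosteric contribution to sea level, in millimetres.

89 mm of thermosteric rise

2 × 130 × 2.7×10⁻⁴ = 0.07020 m
130–370 m: 0.43 × 240 × 1.8×10⁻⁴ = 0.018576 m
Δh = 0.07020 + 0.018576 = 0.088776 m ≈ 89 mm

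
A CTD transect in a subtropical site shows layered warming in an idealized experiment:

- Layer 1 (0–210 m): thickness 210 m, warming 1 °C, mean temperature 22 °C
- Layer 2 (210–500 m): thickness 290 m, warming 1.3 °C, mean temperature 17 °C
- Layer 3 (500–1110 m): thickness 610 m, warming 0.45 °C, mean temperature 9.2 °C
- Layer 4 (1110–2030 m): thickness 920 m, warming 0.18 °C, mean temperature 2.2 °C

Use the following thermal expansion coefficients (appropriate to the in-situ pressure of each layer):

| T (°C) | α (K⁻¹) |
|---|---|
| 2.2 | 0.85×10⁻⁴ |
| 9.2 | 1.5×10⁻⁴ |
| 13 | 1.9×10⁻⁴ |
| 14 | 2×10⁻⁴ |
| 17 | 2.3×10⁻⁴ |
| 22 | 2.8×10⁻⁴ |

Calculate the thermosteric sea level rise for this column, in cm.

Δh = 20.1 cm

Layer 1 at 22 °C → α = 2.8×10⁻⁴ K⁻¹
Layer 2 at 17 °C → α = 2.3×10⁻⁴ K⁻¹
Layer 3 at 9.2 °C → α = 1.5×10⁻⁴ K⁻¹
Layer 4 at 2.2 °C → α = 0.85×10⁻⁴ K⁻¹
2.8×10⁻⁴ × 1 × 210 = 0.05880 m
290 × 1.3 × 2.3×10⁻⁴ = 0.08671 m
500–1110 m: 610 × 0.45 × 1.5×10⁻⁴ = 0.041175 m
1110–2030 m: 0.85×10⁻⁴ × 920 × 0.18 = 0.014076 m
Δh = 0.05880 + 0.08671 + 0.041175 + 0.014076 = 0.200761 m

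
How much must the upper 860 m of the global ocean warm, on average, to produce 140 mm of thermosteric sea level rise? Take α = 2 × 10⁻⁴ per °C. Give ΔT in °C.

ΔT ≈ 0.81 °C

ΔT = Δh/(αH) = 0.14 / (2×10⁻⁴ × 860) ≈ 0.8140 °C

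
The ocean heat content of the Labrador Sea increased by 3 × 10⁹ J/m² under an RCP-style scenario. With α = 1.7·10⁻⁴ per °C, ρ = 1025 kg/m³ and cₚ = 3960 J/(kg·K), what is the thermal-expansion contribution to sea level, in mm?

Δh ≈ 126 mm

Δh = αQ/(ρcₚ) = 1.7×10⁻⁴ × 3×10⁹ / (1025 × 3960) ≈ 0.12565 m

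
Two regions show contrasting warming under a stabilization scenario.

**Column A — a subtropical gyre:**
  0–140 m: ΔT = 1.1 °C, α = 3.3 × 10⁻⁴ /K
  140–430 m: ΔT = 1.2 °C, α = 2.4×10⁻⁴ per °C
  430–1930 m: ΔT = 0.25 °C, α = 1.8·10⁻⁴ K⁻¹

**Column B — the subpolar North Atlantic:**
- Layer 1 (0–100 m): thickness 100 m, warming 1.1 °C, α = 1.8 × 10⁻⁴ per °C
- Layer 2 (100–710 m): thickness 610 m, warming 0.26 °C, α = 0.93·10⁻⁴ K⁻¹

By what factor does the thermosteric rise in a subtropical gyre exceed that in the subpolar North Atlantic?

≈ 5.84×

A 0–140 m: 1.1 × 140 × 3.3×10⁻⁴ = 0.05082 m
A Layer 2: 290 × 1.2 × 2.4×10⁻⁴ = 0.08352 m
A 430–1930 m: 0.25 × 1500 × 1.8×10⁻⁴ = 0.06750 m
A total: 0.20184 m
B Layer 1: 100 × 1.8×10⁻⁴ × 1.1 = 0.01980 m
B 100–710 m: 0.93×10⁻⁴ × 610 × 0.26 = 0.0147498 m
B total: 0.0345498 m
Ratio: 0.20184 / 0.0345498 ≈ 5.842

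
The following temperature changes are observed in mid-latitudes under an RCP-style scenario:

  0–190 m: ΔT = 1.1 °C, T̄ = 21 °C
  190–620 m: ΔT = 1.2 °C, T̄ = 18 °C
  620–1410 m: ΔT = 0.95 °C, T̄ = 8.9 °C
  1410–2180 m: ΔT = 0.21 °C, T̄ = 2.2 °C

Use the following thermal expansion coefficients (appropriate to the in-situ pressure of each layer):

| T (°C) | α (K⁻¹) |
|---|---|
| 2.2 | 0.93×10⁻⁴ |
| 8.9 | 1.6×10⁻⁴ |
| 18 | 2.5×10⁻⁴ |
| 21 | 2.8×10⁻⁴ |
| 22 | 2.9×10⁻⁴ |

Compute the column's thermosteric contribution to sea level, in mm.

Layer 1 at 21 °C → α = 2.8×10⁻⁴ K⁻¹
Layer 2 at 18 °C → α = 2.5×10⁻⁴ K⁻¹
Layer 3 at 8.9 °C → α = 1.6×10⁻⁴ K⁻¹
Layer 4 at 2.2 °C → α = 0.93×10⁻⁴ K⁻¹
Layer 1: 190 × 1.1 × 2.8×10⁻⁴ = 0.05852 m
Layer 2: 1.2 × 430 × 2.5×10⁻⁴ = 0.12900 m
790 × 0.95 × 1.6×10⁻⁴ = 0.12008 m
770 × 0.21 × 0.93×10⁻⁴ = 0.0150381 m
Δh = 0.05852 + 0.12900 + 0.12008 + 0.0150381 = 0.3226381 m ≈ 320 mm

Δh ≈ 320 mm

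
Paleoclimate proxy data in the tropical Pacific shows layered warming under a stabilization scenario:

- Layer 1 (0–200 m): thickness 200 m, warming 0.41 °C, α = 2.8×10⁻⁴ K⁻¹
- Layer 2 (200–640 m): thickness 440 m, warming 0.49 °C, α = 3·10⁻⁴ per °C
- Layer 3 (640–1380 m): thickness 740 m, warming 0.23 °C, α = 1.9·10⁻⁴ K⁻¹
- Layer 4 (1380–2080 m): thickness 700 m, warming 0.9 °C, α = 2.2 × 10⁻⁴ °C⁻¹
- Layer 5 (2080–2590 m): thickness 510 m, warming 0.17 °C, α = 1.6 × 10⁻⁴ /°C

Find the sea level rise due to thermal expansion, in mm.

Δh ≈ 270 mm

0–200 m: 0.41 × 2.8×10⁻⁴ × 200 = 0.02296 m
3×10⁻⁴ × 440 × 0.49 = 0.06468 m
1.9×10⁻⁴ × 740 × 0.23 = 0.032338 m
2.2×10⁻⁴ × 0.9 × 700 = 0.13860 m
510 × 1.6×10⁻⁴ × 0.17 = 0.013872 m
Δh = 0.02296 + 0.06468 + 0.032338 + 0.13860 + 0.013872 = 0.27245 m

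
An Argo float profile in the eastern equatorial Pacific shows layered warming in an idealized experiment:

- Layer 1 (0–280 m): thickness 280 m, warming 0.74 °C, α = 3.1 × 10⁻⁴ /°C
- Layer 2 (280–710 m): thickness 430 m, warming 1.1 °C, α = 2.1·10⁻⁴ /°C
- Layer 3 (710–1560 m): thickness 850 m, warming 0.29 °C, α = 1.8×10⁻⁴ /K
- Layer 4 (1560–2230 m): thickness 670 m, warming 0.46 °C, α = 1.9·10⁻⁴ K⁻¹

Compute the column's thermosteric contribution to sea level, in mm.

about 266 mm

0–280 m: 280 × 3.1×10⁻⁴ × 0.74 = 0.064232 m
Layer 2: 2.1×10⁻⁴ × 430 × 1.1 = 0.09933 m
710–1560 m: 1.8×10⁻⁴ × 850 × 0.29 = 0.04437 m
Layer 4: 670 × 0.46 × 1.9×10⁻⁴ = 0.058558 m
Δh = 0.064232 + 0.09933 + 0.04437 + 0.058558 = 0.26649 m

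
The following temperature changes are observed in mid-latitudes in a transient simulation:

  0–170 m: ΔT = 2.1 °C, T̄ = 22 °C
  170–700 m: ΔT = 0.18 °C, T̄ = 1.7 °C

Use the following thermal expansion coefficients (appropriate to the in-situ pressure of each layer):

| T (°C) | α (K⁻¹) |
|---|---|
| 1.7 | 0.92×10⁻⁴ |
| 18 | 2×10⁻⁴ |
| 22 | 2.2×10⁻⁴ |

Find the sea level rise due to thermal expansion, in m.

about 0.0873 m

Layer 1 at 22 °C → α = 2.2×10⁻⁴ K⁻¹
Layer 2 at 1.7 °C → α = 0.92×10⁻⁴ K⁻¹
Layer 1: 2.1 × 2.2×10⁻⁴ × 170 = 0.07854 m
170–700 m: 0.18 × 0.92×10⁻⁴ × 530 = 0.0087768 m
Δh = 0.07854 + 0.0087768 = 0.0873168 m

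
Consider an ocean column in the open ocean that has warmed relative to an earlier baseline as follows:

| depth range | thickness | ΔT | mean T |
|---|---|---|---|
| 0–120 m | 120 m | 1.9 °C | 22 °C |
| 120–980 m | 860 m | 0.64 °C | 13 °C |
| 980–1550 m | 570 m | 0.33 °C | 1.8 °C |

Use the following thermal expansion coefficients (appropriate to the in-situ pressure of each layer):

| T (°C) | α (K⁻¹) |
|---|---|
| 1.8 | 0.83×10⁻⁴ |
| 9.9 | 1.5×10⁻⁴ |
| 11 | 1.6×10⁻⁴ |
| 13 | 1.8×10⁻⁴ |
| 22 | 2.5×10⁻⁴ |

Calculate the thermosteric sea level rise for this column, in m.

0.172 m of thermosteric rise

Layer 1 at 22 °C → α = 2.5×10⁻⁴ K⁻¹
Layer 2 at 13 °C → α = 1.8×10⁻⁴ K⁻¹
Layer 3 at 1.8 °C → α = 0.83×10⁻⁴ K⁻¹
0–120 m: 120 × 1.9 × 2.5×10⁻⁴ = 0.05700 m
Layer 2: 860 × 0.64 × 1.8×10⁻⁴ = 0.099072 m
570 × 0.83×10⁻⁴ × 0.33 = 0.0156123 m
Δh = 0.05700 + 0.099072 + 0.0156123 = 0.1716843 m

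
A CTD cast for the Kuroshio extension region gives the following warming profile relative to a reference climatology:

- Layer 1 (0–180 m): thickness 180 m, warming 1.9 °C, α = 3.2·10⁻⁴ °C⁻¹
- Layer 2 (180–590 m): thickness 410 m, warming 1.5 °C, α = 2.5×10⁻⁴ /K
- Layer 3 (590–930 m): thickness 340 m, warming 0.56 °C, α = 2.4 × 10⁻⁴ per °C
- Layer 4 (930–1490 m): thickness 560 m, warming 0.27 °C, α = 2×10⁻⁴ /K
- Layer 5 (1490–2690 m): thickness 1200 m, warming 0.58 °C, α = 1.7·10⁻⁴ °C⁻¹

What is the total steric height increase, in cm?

Layer 1: 1.9 × 180 × 3.2×10⁻⁴ = 0.10944 m
Layer 2: 410 × 1.5 × 2.5×10⁻⁴ = 0.15375 m
590–930 m: 2.4×10⁻⁴ × 0.56 × 340 = 0.045696 m
0.27 × 560 × 2×10⁻⁴ = 0.03024 m
Layer 5: 1200 × 1.7×10⁻⁴ × 0.58 = 0.11832 m
Δh = 0.10944 + 0.15375 + 0.045696 + 0.03024 + 0.11832 = 0.457446 m ≈ 45.7 cm

Δh = 45.7 cm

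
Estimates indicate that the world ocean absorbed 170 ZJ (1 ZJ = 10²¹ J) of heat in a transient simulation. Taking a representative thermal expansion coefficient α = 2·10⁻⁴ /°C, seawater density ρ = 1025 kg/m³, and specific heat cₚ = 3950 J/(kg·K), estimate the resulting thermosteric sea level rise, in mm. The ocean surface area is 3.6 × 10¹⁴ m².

Per unit area: Q = 170×10²¹ / (3.6×10¹⁴) ≈ 4.722×10⁸ J/m²
Δh = αQ/(ρcₚ) = 2×10⁻⁴ × 4.722×10⁸ / (1025 × 3950) ≈ 0.023326 m

23 mm of thermosteric rise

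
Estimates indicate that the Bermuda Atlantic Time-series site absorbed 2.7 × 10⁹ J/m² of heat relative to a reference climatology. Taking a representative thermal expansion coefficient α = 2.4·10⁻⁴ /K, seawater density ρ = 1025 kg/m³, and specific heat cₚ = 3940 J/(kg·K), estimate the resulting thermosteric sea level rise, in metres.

0.160 m

Δh = αQ/(ρcₚ) = 2.4×10⁻⁴ × 2.7×10⁹ / (1025 × 3940) ≈ 0.16046 m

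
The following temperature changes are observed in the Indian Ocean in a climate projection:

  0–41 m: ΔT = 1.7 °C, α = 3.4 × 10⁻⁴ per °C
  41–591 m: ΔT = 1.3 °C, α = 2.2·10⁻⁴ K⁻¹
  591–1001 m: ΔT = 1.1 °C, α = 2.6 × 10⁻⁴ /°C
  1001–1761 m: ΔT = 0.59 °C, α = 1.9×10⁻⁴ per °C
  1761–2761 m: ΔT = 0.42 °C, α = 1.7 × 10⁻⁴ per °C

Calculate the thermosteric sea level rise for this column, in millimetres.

0–41 m: 1.7 × 41 × 3.4×10⁻⁴ = 0.023698 m
Layer 2: 550 × 2.2×10⁻⁴ × 1.3 = 0.15730 m
Layer 3: 1.1 × 2.6×10⁻⁴ × 410 = 0.11726 m
Layer 4: 1.9×10⁻⁴ × 760 × 0.59 = 0.085196 m
1761–2761 m: 0.42 × 1.7×10⁻⁴ × 1000 = 0.07140 m
Δh = 0.023698 + 0.15730 + 0.11726 + 0.085196 + 0.07140 = 0.454854 m

about 450 mm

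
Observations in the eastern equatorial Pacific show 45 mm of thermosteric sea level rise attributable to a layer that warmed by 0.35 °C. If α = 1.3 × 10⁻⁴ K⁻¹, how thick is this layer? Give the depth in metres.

H = Δh/(αΔT) = 0.045 / (1.3×10⁻⁴ × 0.35) ≈ 989.0 m

H ≈ 989 m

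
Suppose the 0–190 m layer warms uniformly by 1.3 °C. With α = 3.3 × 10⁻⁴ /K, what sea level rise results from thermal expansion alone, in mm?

Δh = αΔT·H = 3.3×10⁻⁴ × 1.3 × 190 = 0.08151 m

Δh ≈ 81.5 mm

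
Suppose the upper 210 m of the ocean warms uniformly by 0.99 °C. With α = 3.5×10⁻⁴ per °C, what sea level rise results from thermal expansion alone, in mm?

Δh ≈ 72.8 mm

Δh = αΔT·H = 3.5×10⁻⁴ × 0.99 × 210 = 0.072765 m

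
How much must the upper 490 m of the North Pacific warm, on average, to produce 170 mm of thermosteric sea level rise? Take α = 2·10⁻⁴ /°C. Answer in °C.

about 1.7 °C

ΔT = Δh/(αH) = 0.17 / (2×10⁻⁴ × 490) ≈ 1.735 °C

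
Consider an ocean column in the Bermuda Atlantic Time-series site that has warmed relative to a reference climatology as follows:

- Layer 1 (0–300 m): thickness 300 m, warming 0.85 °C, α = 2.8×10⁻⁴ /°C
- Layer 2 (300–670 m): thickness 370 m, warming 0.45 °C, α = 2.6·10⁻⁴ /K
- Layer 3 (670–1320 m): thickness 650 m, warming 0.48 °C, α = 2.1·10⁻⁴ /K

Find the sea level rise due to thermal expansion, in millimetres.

2.8×10⁻⁴ × 300 × 0.85 = 0.07140 m
370 × 0.45 × 2.6×10⁻⁴ = 0.04329 m
Layer 3: 0.48 × 650 × 2.1×10⁻⁴ = 0.06552 m
Δh = 0.07140 + 0.04329 + 0.06552 = 0.18021 m ≈ 180 mm

Δh ≈ 180 mm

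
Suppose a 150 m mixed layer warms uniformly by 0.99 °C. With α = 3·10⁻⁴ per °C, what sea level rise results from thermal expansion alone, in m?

Δh = 0.045 m

Δh = αΔT·H = 3×10⁻⁴ × 0.99 × 150 = 0.04455 m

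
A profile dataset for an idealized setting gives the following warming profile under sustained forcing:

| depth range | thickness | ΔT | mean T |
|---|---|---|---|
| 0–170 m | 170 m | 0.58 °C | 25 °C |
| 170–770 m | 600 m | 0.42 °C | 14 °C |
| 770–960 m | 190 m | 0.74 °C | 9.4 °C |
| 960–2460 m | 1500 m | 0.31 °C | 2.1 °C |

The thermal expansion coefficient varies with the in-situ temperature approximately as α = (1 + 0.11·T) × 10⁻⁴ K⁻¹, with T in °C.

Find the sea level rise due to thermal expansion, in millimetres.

Δh ≈ 187 mm

Layer 1: α = (1 + 0.11×25)×10⁻⁴ = 3.75×10⁻⁴ K⁻¹
Layer 2: α = (1 + 0.11×14)×10⁻⁴ = 2.54×10⁻⁴ K⁻¹
Layer 3: α = (1 + 0.11×9.4)×10⁻⁴ = 2.034×10⁻⁴ K⁻¹
Layer 4: α = (1 + 0.11×2.1)×10⁻⁴ = 1.231×10⁻⁴ K⁻¹
Layer 1: 3.75×10⁻⁴ × 170 × 0.58 = 0.036975 m
Layer 2: 0.42 × 600 × 2.54×10⁻⁴ = 0.064008 m
770–960 m: 2.034×10⁻⁴ × 0.74 × 190 = 0.02859804 m
Layer 4: 1.231×10⁻⁴ × 1500 × 0.31 = 0.0572415 m
Δh = 0.036975 + 0.064008 + 0.02859804 + 0.0572415 = 0.18682254 m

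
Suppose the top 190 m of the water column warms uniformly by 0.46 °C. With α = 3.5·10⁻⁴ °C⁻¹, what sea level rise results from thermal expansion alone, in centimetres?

3.06 cm of thermosteric rise

Δh = αΔT·H = 3.5×10⁻⁴ × 0.46 × 190 = 0.03059 m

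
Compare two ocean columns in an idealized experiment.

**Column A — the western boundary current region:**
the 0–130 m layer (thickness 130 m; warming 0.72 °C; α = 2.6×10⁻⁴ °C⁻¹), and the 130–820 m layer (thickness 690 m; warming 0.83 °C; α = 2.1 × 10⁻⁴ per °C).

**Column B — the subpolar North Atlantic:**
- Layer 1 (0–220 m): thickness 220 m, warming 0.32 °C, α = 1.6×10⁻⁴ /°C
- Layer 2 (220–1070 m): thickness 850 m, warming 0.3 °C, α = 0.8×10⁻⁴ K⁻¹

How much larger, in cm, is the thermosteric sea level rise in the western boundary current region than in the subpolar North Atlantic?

A Layer 1: 2.6×10⁻⁴ × 130 × 0.72 = 0.024336 m
A 2.1×10⁻⁴ × 690 × 0.83 = 0.120267 m
A total: 0.144603 m
B Layer 1: 220 × 0.32 × 1.6×10⁻⁴ = 0.011264 m
B 220–1070 m: 0.3 × 850 × 0.8×10⁻⁴ = 0.02040 m
B total: 0.031664 m
Difference: 0.144603 − 0.031664 = 0.112939 m

Δh_A − Δh_B ≈ 11 cm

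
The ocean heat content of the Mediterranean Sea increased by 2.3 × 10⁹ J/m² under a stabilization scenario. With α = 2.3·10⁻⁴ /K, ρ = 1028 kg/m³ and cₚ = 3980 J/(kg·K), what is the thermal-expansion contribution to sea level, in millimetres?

130 mm

Δh = αQ/(ρcₚ) = 2.3×10⁻⁴ × 2.3×10⁹ / (1028 × 3980) ≈ 0.12929 m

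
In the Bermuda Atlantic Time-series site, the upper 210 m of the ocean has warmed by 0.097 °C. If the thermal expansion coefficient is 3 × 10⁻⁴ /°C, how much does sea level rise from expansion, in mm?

Δh = αΔT·H = 3×10⁻⁴ × 0.097 × 210 = 0.006111 m

6.11 mm of thermosteric rise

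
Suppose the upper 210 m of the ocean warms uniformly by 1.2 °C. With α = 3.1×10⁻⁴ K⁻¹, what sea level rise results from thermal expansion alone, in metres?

0.0781 m

Δh = αΔT·H = 3.1×10⁻⁴ × 1.2 × 210 = 0.07812 m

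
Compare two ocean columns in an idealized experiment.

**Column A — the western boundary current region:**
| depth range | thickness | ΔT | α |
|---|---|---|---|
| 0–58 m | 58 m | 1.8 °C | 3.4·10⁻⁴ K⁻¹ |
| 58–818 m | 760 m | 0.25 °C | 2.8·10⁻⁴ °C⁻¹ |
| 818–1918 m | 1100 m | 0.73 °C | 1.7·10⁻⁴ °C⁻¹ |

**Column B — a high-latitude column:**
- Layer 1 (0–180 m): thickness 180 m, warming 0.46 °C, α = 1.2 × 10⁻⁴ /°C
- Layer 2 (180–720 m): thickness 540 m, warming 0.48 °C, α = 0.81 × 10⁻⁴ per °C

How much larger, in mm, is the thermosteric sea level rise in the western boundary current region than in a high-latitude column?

194 mm

A Layer 1: 58 × 1.8 × 3.4×10⁻⁴ = 0.035496 m
A 58–818 m: 0.25 × 2.8×10⁻⁴ × 760 = 0.05320 m
A 0.73 × 1100 × 1.7×10⁻⁴ = 0.13651 m
A total: 0.225206 m
B 0–180 m: 180 × 1.2×10⁻⁴ × 0.46 = 0.009936 m
B 540 × 0.48 × 0.81×10⁻⁴ = 0.0209952 m
B total: 0.0309312 m
Difference: 0.225206 − 0.0309312 = 0.1942748 m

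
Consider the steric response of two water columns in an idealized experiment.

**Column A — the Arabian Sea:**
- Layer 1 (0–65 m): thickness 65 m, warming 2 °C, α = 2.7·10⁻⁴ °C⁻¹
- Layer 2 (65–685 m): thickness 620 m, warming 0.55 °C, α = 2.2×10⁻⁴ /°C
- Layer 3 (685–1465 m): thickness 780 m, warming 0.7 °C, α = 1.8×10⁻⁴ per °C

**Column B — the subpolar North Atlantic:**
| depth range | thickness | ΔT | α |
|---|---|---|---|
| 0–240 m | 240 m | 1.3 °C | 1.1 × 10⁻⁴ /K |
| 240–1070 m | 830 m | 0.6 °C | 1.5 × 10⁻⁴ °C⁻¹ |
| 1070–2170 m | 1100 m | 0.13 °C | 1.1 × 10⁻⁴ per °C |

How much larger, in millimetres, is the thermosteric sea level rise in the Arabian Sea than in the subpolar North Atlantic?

A 0–65 m: 65 × 2.7×10⁻⁴ × 2 = 0.03510 m
A Layer 2: 620 × 2.2×10⁻⁴ × 0.55 = 0.07502 m
A 685–1465 m: 780 × 1.8×10⁻⁴ × 0.7 = 0.09828 m
A total: 0.20840 m
B Layer 1: 1.3 × 1.1×10⁻⁴ × 240 = 0.03432 m
B 1.5×10⁻⁴ × 0.6 × 830 = 0.07470 m
B 1100 × 1.1×10⁻⁴ × 0.13 = 0.01573 m
B total: 0.12475 m
Difference: 0.20840 − 0.12475 = 0.08365 m

84 mm larger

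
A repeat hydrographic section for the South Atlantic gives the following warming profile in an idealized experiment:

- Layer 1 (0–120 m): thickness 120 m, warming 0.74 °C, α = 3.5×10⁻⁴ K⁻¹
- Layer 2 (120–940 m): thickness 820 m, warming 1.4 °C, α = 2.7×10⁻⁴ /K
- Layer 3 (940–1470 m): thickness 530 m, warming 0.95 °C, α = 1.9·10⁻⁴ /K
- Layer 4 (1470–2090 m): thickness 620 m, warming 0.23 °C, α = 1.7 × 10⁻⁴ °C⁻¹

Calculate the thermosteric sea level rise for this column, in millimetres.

0–120 m: 3.5×10⁻⁴ × 120 × 0.74 = 0.03108 m
Layer 2: 2.7×10⁻⁴ × 1.4 × 820 = 0.30996 m
940–1470 m: 0.95 × 530 × 1.9×10⁻⁴ = 0.095665 m
Layer 4: 1.7×10⁻⁴ × 620 × 0.23 = 0.024242 m
Δh = 0.03108 + 0.30996 + 0.095665 + 0.024242 = 0.460947 m

about 460 mm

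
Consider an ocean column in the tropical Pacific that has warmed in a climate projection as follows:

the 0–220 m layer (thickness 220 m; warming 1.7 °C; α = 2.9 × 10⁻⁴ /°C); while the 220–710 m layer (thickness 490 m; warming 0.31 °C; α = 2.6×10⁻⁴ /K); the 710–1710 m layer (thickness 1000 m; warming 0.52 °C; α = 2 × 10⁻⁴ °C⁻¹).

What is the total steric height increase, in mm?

about 250 mm

Layer 1: 220 × 2.9×10⁻⁴ × 1.7 = 0.10846 m
2.6×10⁻⁴ × 490 × 0.31 = 0.039494 m
710–1710 m: 1000 × 2×10⁻⁴ × 0.52 = 0.10400 m
Δh = 0.10846 + 0.039494 + 0.10400 = 0.251954 m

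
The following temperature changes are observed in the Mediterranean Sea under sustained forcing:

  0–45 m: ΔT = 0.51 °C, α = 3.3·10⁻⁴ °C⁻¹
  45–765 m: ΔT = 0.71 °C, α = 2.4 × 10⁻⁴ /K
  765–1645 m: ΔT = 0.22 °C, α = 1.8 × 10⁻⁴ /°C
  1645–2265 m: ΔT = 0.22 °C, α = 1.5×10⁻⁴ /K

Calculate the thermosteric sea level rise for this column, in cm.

18.6 cm

Layer 1: 0.51 × 45 × 3.3×10⁻⁴ = 0.0075735 m
Layer 2: 720 × 2.4×10⁻⁴ × 0.71 = 0.122688 m
Layer 3: 880 × 0.22 × 1.8×10⁻⁴ = 0.034848 m
1645–2265 m: 0.22 × 1.5×10⁻⁴ × 620 = 0.02046 m
Δh = 0.0075735 + 0.122688 + 0.034848 + 0.02046 = 0.1855695 m ≈ 18.6 cm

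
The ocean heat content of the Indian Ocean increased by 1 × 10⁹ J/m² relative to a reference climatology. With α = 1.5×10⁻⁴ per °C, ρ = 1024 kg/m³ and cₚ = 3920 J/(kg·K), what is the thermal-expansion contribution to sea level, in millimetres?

Δh = αQ/(ρcₚ) = 1.5×10⁻⁴ × 1×10⁹ / (1024 × 3920) ≈ 0.037368 m

Δh ≈ 37.4 mm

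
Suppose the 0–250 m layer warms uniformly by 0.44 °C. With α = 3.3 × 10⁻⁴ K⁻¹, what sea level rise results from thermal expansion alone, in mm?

Δh = αΔT·H = 3.3×10⁻⁴ × 0.44 × 250 = 0.03630 m

about 36 mm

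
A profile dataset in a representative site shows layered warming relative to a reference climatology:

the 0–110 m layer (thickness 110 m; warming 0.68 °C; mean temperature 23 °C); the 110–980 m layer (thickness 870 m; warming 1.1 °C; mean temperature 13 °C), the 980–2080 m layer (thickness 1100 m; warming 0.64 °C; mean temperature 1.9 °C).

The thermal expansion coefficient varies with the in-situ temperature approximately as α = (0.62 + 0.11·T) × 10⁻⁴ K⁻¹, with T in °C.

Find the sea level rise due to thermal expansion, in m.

0.278 m of thermosteric rise

Layer 1: α = (0.62 + 0.11×23)×10⁻⁴ = 3.15×10⁻⁴ K⁻¹
Layer 2: α = (0.62 + 0.11×13)×10⁻⁴ = 2.05×10⁻⁴ K⁻¹
Layer 3: α = (0.62 + 0.11×1.9)×10⁻⁴ = 0.829×10⁻⁴ K⁻¹
3.15×10⁻⁴ × 0.68 × 110 = 0.023562 m
870 × 1.1 × 2.05×10⁻⁴ = 0.196185 m
0.829×10⁻⁴ × 0.64 × 1100 = 0.0583616 m
Δh = 0.023562 + 0.196185 + 0.0583616 = 0.2781086 m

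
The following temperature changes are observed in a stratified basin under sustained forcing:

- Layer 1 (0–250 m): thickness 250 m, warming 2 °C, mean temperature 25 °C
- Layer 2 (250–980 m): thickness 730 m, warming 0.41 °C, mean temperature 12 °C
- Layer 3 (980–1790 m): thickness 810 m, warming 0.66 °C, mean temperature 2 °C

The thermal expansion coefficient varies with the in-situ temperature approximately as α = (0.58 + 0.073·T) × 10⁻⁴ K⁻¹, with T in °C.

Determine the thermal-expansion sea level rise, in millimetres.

Layer 1: α = (0.58 + 0.073×25)×10⁻⁴ = 2.405×10⁻⁴ K⁻¹
Layer 2: α = (0.58 + 0.073×12)×10⁻⁴ = 1.456×10⁻⁴ K⁻¹
Layer 3: α = (0.58 + 0.073×2)×10⁻⁴ = 0.726×10⁻⁴ K⁻¹
Layer 1: 2.405×10⁻⁴ × 250 × 2 = 0.12025 m
730 × 1.456×10⁻⁴ × 0.41 = 0.04357808 m
980–1790 m: 810 × 0.66 × 0.726×10⁻⁴ = 0.03881196 m
Δh = 0.12025 + 0.04357808 + 0.03881196 = 0.20264004 m

203 mm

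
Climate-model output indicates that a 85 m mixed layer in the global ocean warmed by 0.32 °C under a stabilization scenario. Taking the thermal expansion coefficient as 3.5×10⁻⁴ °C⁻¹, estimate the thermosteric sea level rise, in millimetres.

Δh ≈ 9.52 mm

Δh = αΔT·H = 3.5×10⁻⁴ × 0.32 × 85 = 0.00952 m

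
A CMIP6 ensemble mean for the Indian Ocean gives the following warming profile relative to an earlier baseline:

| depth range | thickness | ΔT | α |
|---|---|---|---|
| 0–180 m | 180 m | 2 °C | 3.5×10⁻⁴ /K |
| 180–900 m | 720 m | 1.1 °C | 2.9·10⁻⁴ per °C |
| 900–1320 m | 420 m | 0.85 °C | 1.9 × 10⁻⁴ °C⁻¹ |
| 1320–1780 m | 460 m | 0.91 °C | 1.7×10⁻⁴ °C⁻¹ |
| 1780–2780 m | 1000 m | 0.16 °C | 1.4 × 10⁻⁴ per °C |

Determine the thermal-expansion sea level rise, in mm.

Δh = 520 mm

0–180 m: 180 × 2 × 3.5×10⁻⁴ = 0.12600 m
Layer 2: 720 × 1.1 × 2.9×10⁻⁴ = 0.22968 m
0.85 × 1.9×10⁻⁴ × 420 = 0.06783 m
1320–1780 m: 0.91 × 460 × 1.7×10⁻⁴ = 0.071162 m
1000 × 1.4×10⁻⁴ × 0.16 = 0.02240 m
Δh = 0.12600 + 0.22968 + 0.06783 + 0.071162 + 0.02240 = 0.517072 m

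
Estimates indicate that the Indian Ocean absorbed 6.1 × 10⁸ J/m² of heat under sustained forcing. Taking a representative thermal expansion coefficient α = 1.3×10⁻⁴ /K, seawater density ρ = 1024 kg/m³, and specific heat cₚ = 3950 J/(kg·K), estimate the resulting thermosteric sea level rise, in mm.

Δh = 20 mm

Δh = αQ/(ρcₚ) = 1.3×10⁻⁴ × 6.1×10⁸ / (1024 × 3950) ≈ 0.019605 m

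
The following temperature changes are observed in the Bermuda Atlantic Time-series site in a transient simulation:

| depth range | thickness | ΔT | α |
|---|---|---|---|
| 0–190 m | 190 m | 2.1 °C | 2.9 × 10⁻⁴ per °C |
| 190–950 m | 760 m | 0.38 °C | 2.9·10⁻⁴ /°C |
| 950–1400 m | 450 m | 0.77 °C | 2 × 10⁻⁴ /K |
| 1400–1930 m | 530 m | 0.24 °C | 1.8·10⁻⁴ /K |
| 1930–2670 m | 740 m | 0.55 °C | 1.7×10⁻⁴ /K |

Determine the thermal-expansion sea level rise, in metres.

0–190 m: 2.1 × 190 × 2.9×10⁻⁴ = 0.11571 m
0.38 × 760 × 2.9×10⁻⁴ = 0.083752 m
450 × 2×10⁻⁴ × 0.77 = 0.06930 m
1400–1930 m: 1.8×10⁻⁴ × 0.24 × 530 = 0.022896 m
Layer 5: 740 × 0.55 × 1.7×10⁻⁴ = 0.06919 m
Δh = 0.11571 + 0.083752 + 0.06930 + 0.022896 + 0.06919 = 0.360848 m

about 0.36 m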